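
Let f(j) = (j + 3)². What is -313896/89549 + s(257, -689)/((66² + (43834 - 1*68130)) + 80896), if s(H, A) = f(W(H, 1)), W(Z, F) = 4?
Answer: -390397075/111398956 ≈ -3.5045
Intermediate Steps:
f(j) = (3 + j)²
s(H, A) = 49 (s(H, A) = (3 + 4)² = 7² = 49)
-313896/89549 + s(257, -689)/((66² + (43834 - 1*68130)) + 80896) = -313896/89549 + 49/((66² + (43834 - 1*68130)) + 80896) = -313896*1/89549 + 49/((4356 + (43834 - 68130)) + 80896) = -313896/89549 + 49/((4356 - 24296) + 80896) = -313896/89549 + 49/(-19940 + 80896) = -313896/89549 + 49/60956 = -313896/89549 + 49*(1/60956) = -313896/89549 + 1/1244 = -390397075/111398956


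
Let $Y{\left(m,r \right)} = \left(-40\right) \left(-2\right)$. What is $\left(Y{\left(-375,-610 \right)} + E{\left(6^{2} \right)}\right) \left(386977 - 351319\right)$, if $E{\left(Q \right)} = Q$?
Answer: $4136328$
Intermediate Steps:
$Y{\left(m,r \right)} = 80$
$\left(Y{\left(-375,-610 \right)} + E{\left(6^{2} \right)}\right) \left(386977 - 351319\right) = \left(80 + 6^{2}\right) \left(386977 - 351319\right) = \left(80 + 36\right) 35658 = 116 \cdot 35658 = 4136328$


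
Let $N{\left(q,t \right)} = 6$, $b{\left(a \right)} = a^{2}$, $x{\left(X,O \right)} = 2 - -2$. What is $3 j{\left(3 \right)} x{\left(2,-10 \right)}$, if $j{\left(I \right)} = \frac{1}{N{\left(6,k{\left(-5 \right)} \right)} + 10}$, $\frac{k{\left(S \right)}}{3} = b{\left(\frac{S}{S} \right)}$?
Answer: $\frac{3}{4} \approx 0.75$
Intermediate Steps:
$x{\left(X,O \right)} = 4$ ($x{\left(X,O \right)} = 2 + 2 = 4$)
$k{\left(S \right)} = 3$ ($k{\left(S \right)} = 3 \left(\frac{S}{S}\right)^{2} = 3 \cdot 1^{2} = 3 \cdot 1 = 3$)
$j{\left(I \right)} = \frac{1}{16}$ ($j{\left(I \right)} = \frac{1}{6 + 10} = \frac{1}{16}$)
$3 j{\left(3 \right)} x{\left(2,-10 \right)} = 3 \cdot \frac{1}{16} \cdot 4 = \frac{3}{16} \cdot 4 = \frac{3}{4}$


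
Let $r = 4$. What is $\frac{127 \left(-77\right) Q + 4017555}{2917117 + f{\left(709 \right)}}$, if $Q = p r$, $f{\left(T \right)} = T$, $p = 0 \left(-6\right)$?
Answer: $\frac{4017555}{2917826} \approx 1.3769$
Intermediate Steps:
$p = 0$
$Q = 0$ ($Q = 0 \cdot 4 = 0$)
$\frac{127 \left(-77\right) Q + 4017555}{2917117 + f{\left(709 \right)}} = \frac{127 \left(-77\right) 0 + 4017555}{2917117 + 709} = \frac{\left(-9779\right) 0 + 4017555}{2917826} = \left(0 + 4017555\right) \frac{1}{2917826} = 4017555 \cdot \frac{1}{2917826} = \frac{4017555}{2917826}$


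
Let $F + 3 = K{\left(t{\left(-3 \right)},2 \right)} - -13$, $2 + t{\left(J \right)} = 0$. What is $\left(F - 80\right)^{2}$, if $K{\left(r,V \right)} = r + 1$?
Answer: $5041$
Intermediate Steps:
$t{\left(J \right)} = -2$ ($t{\left(J \right)} = -2 + 0 = -2$)
$K{\left(r,V \right)} = 1 + r$
$F = 9$ ($F = -3 + \left(\left(1 - 2\right) - -13\right) = -3 + \left(-1 + 13\right) = -3 + 12 = 9$)
$\left(F - 80\right)^{2} = \left(9 - 80\right)^{2} = \left(-71\right)^{2} = 5041$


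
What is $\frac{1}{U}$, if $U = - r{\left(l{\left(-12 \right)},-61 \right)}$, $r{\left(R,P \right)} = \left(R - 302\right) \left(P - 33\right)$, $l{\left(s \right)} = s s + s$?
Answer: $- \frac{1}{15980} \approx -6.2578 \cdot 10^{-5}$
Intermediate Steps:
$l{\left(s \right)} = s + s^{2}$ ($l{\left(s \right)} = s^{2} + s = s + s^{2}$)
$r{\left(R,P \right)} = \left(-302 + R\right) \left(-33 + P\right)$
$U = -15980$ ($U = - (9966 - -18422 - 33 \left(- 12 \left(1 - 12\right)\right) - 61 \left(- 12 \left(1 - 12\right)\right)) = - (9966 + 18422 - 33 \left(\left(-12\right) \left(-11\right)\right) - 61 \left(\left(-12\right) \left(-11\right)\right)) = - (9966 + 18422 - 4356 - 8052) = \left(-1\right) 15980 = -15980$)
$\frac{1}{U} = \frac{1}{-15980} = - \frac{1}{15980}$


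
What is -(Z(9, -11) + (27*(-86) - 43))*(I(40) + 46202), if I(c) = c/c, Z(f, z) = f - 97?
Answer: 113335959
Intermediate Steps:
Z(f, z) = -97 + f
I(c) = 1
-(Z(9, -11) + (27*(-86) - 43))*(I(40) + 46202) = -((-97 + 9) + (27*(-86) - 43))*(1 + 46202) = -(-88 + (-2322 - 43))*46203 = -(-88 - 2365)*46203 = -(-2453)*46203 = -1*(-113335959) = 113335959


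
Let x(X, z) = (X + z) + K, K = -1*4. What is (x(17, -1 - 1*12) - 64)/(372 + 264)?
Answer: -16/159 ≈ -0.10063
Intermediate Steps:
K = -4
x(X, z) = -4 + X + z (x(X, z) = (X + z) - 4 = -4 + X + z)
(x(17, -1 - 1*12) - 64)/(372 + 264) = ((-4 + 17 + (-1 - 1*12)) - 64)/(372 + 264) = ((-4 + 17 + (-1 - 12)) - 64)/636 = ((-4 + 17 - 13) - 64)*(1/636) = (0 - 64)*(1/636) = -64*1/636 = -16/159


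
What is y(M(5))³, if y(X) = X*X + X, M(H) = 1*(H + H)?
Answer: 1331000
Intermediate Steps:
M(H) = 2*H (M(H) = 1*(2*H) = 2*H)
y(X) = X + X² (y(X) = X² + X = X + X²)
y(M(5))³ = ((2*5)*(1 + 2*5))³ = (10*(1 + 10))³ = (10*11)³ = 110³ = 1331000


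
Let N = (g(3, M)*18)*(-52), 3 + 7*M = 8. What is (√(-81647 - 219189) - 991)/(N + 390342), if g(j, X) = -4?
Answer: -991/394086 + I*√75209/197043 ≈ -0.0025147 + 0.0013918*I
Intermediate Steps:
M = 5/7 (M = -3/7 + (⅐)*8 = -3/7 + 8/7 = 5/7 ≈ 0.71429)
N = 3744 (N = -4*18*(-52) = -72*(-52) = 3744)
(√(-81647 - 219189) - 991)/(N + 390342) = (√(-81647 - 219189) - 991)/(3744 + 390342) = (√(-300836) - 991)/394086 = (2*I*√75209 - 991)*(1/394086) = (-991 + 2*I*√75209)*(1/394086) = -991/394086 + I*√75209/197043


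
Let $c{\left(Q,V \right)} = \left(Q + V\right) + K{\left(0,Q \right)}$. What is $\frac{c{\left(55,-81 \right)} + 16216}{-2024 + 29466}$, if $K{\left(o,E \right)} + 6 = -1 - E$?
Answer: $\frac{8064}{13721} \approx 0.58771$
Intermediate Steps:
$K{\left(o,E \right)} = -7 - E$ ($K{\left(o,E \right)} = -6 - \left(1 + E\right) = -7 - E$)
$c{\left(Q,V \right)} = -7 + V$ ($c{\left(Q,V \right)} = \left(Q + V\right) - \left(7 + Q\right) = -7 + V$)
$\frac{c{\left(55,-81 \right)} + 16216}{-2024 + 29466} = \frac{\left(-7 - 81\right) + 16216}{-2024 + 29466} = \frac{-88 + 16216}{27442} = 16128 \cdot \frac{1}{27442} = \frac{8064}{13721}$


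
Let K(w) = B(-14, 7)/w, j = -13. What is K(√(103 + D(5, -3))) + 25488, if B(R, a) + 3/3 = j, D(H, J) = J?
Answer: 127433/5 ≈ 25487.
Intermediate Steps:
B(R, a) = -14 (B(R, a) = -1 - 13 = -14)
K(w) = -14/w
K(√(103 + D(5, -3))) + 25488 = -14/√(103 - 3) + 25488 = -14/(√100) + 25488 = -14/10 + 25488 = -14*⅒ + 25488 = -7/5 + 25488 = 127433/5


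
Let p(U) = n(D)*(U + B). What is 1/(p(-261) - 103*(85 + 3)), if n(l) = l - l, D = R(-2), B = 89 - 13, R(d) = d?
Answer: -1/9064 ≈ -0.00011033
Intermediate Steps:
B = 76
D = -2
n(l) = 0
p(U) = 0 (p(U) = 0*(U + 76) = 0*(76 + U) = 0)
1/(p(-261) - 103*(85 + 3)) = 1/(0 - 103*(85 + 3)) = 1/(0 - 103*88) = 1/(0 - 9064) = 1/(-9064) = -1/9064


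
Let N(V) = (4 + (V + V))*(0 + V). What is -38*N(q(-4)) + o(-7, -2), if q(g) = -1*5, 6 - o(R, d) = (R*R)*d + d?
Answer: -1034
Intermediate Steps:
o(R, d) = 6 - d - d*R² (o(R, d) = 6 - ((R*R)*d + d) = 6 - (R²*d + d) = 6 - (d*R² + d) = 6 - (d + d*R²) = 6 + (-d - d*R²) = 6 - d - d*R²)
q(g) = -5
N(V) = V*(4 + 2*V) (N(V) = (4 + 2*V)*V = V*(4 + 2*V))
-38*N(q(-4)) + o(-7, -2) = -76*(-5)*(2 - 5) + (6 - 1*(-2) - 1*(-2)*(-7)²) = -76*(-5)*(-3) + (6 + 2 - 1*(-2)*49) = -38*30 + (6 + 2 + 98) = -1140 + 106 = -1034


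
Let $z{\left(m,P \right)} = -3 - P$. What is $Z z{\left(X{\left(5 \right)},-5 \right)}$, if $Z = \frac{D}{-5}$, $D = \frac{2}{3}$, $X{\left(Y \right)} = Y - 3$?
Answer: $- \frac{4}{15} \approx -0.26667$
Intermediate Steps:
$X{\left(Y \right)} = -3 + Y$
$D = \frac{2}{3}$ ($D = 2 \cdot \frac{1}{3} = \frac{2}{3} \approx 0.66667$)
$Z = - \frac{2}{15}$ ($Z = \frac{2}{3 \left(-5\right)} = \frac{2}{3} \left(- \frac{1}{5}\right) = - \frac{2}{15} \approx -0.13333$)
$Z z{\left(X{\left(5 \right)},-5 \right)} = - \frac{2 \left(-3 - -5\right)}{15} = - \frac{2 \left(-3 + 5\right)}{15} = \left(- \frac{2}{15}\right) 2 = - \frac{4}{15}$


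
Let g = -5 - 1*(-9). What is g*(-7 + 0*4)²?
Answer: 196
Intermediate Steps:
g = 4 (g = -5 + 9 = 4)
g*(-7 + 0*4)² = 4*(-7 + 0*4)² = 4*(-7 + 0)² = 4*(-7)² = 4*49 = 196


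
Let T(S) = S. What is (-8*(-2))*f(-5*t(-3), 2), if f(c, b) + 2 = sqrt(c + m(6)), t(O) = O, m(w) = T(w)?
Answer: -32 + 16*sqrt(21) ≈ 41.321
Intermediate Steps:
m(w) = w
f(c, b) = -2 + sqrt(6 + c) (f(c, b) = -2 + sqrt(c + 6) = -2 + sqrt(6 + c))
(-8*(-2))*f(-5*t(-3), 2) = (-8*(-2))*(-2 + sqrt(6 - 5*(-3))) = 16*(-2 + sqrt(6 + 15)) = 16*(-2 + sqrt(21)) = -32 + 16*sqrt(21)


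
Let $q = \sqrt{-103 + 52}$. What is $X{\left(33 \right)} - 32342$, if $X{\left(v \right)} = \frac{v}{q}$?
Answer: $-32342 - \frac{11 i \sqrt{51}}{17} \approx -32342.0 - 4.6209 i$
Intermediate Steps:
$q = i \sqrt{51}$ ($q = \sqrt{-51} = i \sqrt{51} \approx 7.1414 i$)
$X{\left(v \right)} = - \frac{i v \sqrt{51}}{51}$ ($X{\left(v \right)} = \frac{v}{i \sqrt{51}} = v \left(- \frac{i \sqrt{51}}{51}\right) = - \frac{i v \sqrt{51}}{51}$)
$X{\left(33 \right)} - 32342 = \left(- \frac{1}{51}\right) i 33 \sqrt{51} - 32342 = - \frac{11 i \sqrt{51}}{17} - 32342 = -32342 - \frac{11 i \sqrt{51}}{17}$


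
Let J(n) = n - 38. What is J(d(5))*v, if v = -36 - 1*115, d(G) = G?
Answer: 4983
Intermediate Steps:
J(n) = -38 + n
v = -151 (v = -36 - 115 = -151)
J(d(5))*v = (-38 + 5)*(-151) = -33*(-151) = 4983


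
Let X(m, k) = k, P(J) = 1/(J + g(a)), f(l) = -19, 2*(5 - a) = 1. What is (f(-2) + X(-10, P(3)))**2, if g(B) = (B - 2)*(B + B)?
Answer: 935089/2601 ≈ 359.51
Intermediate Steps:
a = 9/2 (a = 5 - 1/2*1 = 5 - 1/2 = 9/2 ≈ 4.5000)
g(B) = 2*B*(-2 + B) (g(B) = (-2 + B)*(2*B) = 2*B*(-2 + B))
P(J) = 1/(45/2 + J) (P(J) = 1/(J + 2*(9/2)*(-2 + 9/2)) = 1/(J + 2*(9/2)*(5/2)) = 1/(J + 45/2) = 1/(45/2 + J))
(f(-2) + X(-10, P(3)))**2 = (-19 + 2/(45 + 2*3))**2 = (-19 + 2/(45 + 6))**2 = (-19 + 2/51)**2 = (-967/51)**2 = 935089/2601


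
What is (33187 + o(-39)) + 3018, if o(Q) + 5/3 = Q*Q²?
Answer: -69347/3 ≈ -23116.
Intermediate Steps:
o(Q) = -5/3 + Q³ (o(Q) = -5/3 + Q*Q² = -5/3 + Q³)
(33187 + o(-39)) + 3018 = (33187 + (-5/3 + (-39)³)) + 3018 = (33187 + (-5/3 - 59319)) + 3018 = (33187 - 177962/3) + 3018 = -78401/3 + 3018 = -69347/3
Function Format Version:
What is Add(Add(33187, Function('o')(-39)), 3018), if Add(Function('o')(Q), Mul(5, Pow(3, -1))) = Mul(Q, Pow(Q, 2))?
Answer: Rational(-69347, 3) ≈ -23116.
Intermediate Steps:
Function('o')(Q) = Add(Rational(-5, 3), Pow(Q, 3)) (Function('o')(Q) = Add(Rational(-5, 3), Mul(Q, Pow(Q, 2))) = Add(Rational(-5, 3), Pow(Q, 3)))
Add(Add(33187, Function('o')(-39)), 3018) = Add(Add(33187, Add(Rational(-5, 3), Pow(-39, 3))), 3018) = Add(Add(33187, Add(Rational(-5, 3), -59319)), 3018) = Add(Add(33187, Rational(-177962, 3)), 3018) = Add(Rational(-78401, 3), 3018) = Rational(-69347, 3)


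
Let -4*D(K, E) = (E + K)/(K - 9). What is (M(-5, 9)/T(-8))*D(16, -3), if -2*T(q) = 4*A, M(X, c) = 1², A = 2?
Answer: 13/112 ≈ 0.11607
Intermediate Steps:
M(X, c) = 1
D(K, E) = -(E + K)/(4*(-9 + K)) (D(K, E) = -(E + K)/(4*(K - 9)) = -(E + K)/(4*(-9 + K)))
T(q) = -4 (T(q) = -2*2 = -½*8 = -4)
(M(-5, 9)/T(-8))*D(16, -3) = (1/(-4))*((-1*(-3) - 1*16)/(4*(-9 + 16))) = (1*(-¼))*((¼)*(3 - 16)/7) = -(-13)/(16*7) = -¼*(-13/28) = 13/112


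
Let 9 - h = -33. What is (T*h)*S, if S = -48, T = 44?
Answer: -88704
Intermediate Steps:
h = 42 (h = 9 - 1*(-33) = 9 + 33 = 42)
(T*h)*S = (44*42)*(-48) = 1848*(-48) = -88704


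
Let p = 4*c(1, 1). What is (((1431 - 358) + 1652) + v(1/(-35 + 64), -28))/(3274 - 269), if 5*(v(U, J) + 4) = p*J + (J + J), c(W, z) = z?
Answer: 13437/15025 ≈ 0.89431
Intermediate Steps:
p = 4 (p = 4*1 = 4)
v(U, J) = -4 + 6*J/5 (v(U, J) = -4 + (4*J + (J + J))/5 = -4 + (4*J + 2*J)/5 = -4 + (6*J)/5 = -4 + 6*J/5)
(((1431 - 358) + 1652) + v(1/(-35 + 64), -28))/(3274 - 269) = (((1431 - 358) + 1652) + (-4 + (6/5)*(-28)))/(3274 - 269) = ((1073 + 1652) + (-4 - 168/5))/3005 = (2725 - 188/5)*(1/3005) = (13437/5)*(1/3005) = 13437/15025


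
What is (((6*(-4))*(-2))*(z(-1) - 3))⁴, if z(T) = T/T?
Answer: 84934656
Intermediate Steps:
z(T) = 1
(((6*(-4))*(-2))*(z(-1) - 3))⁴ = (((6*(-4))*(-2))*(1 - 3))⁴ = (-24*(-2)*(-2))⁴ = (48*(-2))⁴ = (-96)⁴ = 84934656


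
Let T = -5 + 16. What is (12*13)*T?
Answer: 1716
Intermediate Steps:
T = 11
(12*13)*T = (12*13)*11 = 156*11 = 1716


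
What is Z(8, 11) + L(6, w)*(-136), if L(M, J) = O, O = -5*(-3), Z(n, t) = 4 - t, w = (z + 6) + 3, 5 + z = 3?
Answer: -2047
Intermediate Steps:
z = -2 (z = -5 + 3 = -2)
w = 7 (w = (-2 + 6) + 3 = 4 + 3 = 7)
O = 15
L(M, J) = 15
Z(8, 11) + L(6, w)*(-136) = (4 - 1*11) + 15*(-136) = (4 - 11) - 2040 = -7 - 2040 = -2047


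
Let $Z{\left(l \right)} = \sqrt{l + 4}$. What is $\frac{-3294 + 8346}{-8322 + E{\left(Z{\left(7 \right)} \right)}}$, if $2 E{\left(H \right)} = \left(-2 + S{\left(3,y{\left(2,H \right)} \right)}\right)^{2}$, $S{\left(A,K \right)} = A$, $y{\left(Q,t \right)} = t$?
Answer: $- \frac{10104}{16643} \approx -0.6071$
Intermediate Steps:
$Z{\left(l \right)} = \sqrt{4 + l}$
$E{\left(H \right)} = \frac{1}{2}$ ($E{\left(H \right)} = \frac{\left(-2 + 3\right)^{2}}{2} = \frac{1^{2}}{2} = \frac{1}{2} \cdot 1 = \frac{1}{2}$)
$\frac{-3294 + 8346}{-8322 + E{\left(Z{\left(7 \right)} \right)}} = \frac{-3294 + 8346}{-8322 + \frac{1}{2}} = \frac{5052}{- \frac{16643}{2}} = 5052 \left(- \frac{2}{16643}\right) = - \frac{10104}{16643}$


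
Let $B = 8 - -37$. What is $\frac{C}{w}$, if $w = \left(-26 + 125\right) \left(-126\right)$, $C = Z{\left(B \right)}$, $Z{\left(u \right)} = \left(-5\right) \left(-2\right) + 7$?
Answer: $- \frac{17}{12474} \approx -0.0013628$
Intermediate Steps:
$B = 45$ ($B = 8 + 37 = 45$)
$Z{\left(u \right)} = 17$ ($Z{\left(u \right)} = 10 + 7 = 17$)
$C = 17$
$w = -12474$ ($w = 99 \left(-126\right) = -12474$)
$\frac{C}{w} = \frac{17}{-12474} = 17 \left(- \frac{1}{12474}\right) = - \frac{17}{12474}$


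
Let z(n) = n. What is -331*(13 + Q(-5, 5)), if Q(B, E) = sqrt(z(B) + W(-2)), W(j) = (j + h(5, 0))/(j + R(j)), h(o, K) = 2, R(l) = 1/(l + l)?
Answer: -4303 - 331*I*sqrt(5) ≈ -4303.0 - 740.14*I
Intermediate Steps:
R(l) = 1/(2*l)
W(j) = (2 + j)/(j + 1/(2*j)) (W(j) = (j + 2)/(j + 1/(2*j)) = (2 + j)/(j + 1/(2*j)))
Q(B, E) = sqrt(B) (Q(B, E) = sqrt(B + 2*(-2)*(2 - 2)/(1 + 2*(-2)**2)) = sqrt(B + 2*(-2)*0/(1 + 2*4)) = sqrt(B + 2*(-2)*0/(1 + 8)) = sqrt(B + 2*(-2)*0/9) = sqrt(B + 2*(-2)*(1/9)*0) = sqrt(B + 0) = sqrt(B))
-331*(13 + Q(-5, 5)) = -331*(13 + sqrt(-5)) = -331*(13 + I*sqrt(5)) = -4303 - 331*I*sqrt(5)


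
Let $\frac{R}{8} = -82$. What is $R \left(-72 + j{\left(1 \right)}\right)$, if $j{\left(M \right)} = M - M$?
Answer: $47232$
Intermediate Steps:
$R = -656$ ($R = 8 \left(-82\right) = -656$)
$j{\left(M \right)} = 0$
$R \left(-72 + j{\left(1 \right)}\right) = - 656 \left(-72 + 0\right) = \left(-656\right) \left(-72\right) = 47232$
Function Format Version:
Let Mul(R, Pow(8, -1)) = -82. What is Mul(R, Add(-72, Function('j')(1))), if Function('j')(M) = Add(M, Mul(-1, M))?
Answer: 47232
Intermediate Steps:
R = -656 (R = Mul(8, -82) = -656)
Function('j')(M) = 0
Mul(R, Add(-72, Function('j')(1))) = Mul(-656, Add(-72, 0)) = Mul(-656, -72) = 47232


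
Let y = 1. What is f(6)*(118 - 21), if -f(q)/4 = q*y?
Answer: -2328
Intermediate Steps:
f(q) = -4*q
f(6)*(118 - 21) = (-4*6)*(118 - 21) = -24*97 = -2328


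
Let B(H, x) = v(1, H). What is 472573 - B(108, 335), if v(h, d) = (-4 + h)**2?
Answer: 472564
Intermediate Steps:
B(H, x) = 9 (B(H, x) = (-4 + 1)**2 = (-3)**2 = 9)
472573 - B(108, 335) = 472573 - 1*9 = 472573 - 9 = 472564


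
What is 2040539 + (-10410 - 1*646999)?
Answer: 1383130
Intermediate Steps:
2040539 + (-10410 - 1*646999) = 2040539 + (-10410 - 646999) = 2040539 - 657409 = 1383130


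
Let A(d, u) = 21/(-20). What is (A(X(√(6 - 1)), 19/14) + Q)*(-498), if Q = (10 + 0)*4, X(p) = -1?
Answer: -193971/10 ≈ -19397.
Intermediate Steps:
A(d, u) = -21/20 (A(d, u) = 21*(-1/20) = -21/20)
Q = 40 (Q = 10*4 = 40)
(A(X(√(6 - 1)), 19/14) + Q)*(-498) = (-21/20 + 40)*(-498) = (779/20)*(-498) = -193971/10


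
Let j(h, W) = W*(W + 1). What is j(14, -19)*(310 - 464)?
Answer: -52668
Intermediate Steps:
j(h, W) = W*(1 + W)
j(14, -19)*(310 - 464) = (-19*(1 - 19))*(310 - 464) = -19*(-18)*(-154) = 342*(-154) = -52668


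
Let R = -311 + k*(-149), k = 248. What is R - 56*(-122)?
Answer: -30431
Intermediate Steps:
R = -37263 (R = -311 + 248*(-149) = -311 - 36952 = -37263)
R - 56*(-122) = -37263 - 56*(-122) = -37263 - 1*(-6832) = -37263 + 6832 = -30431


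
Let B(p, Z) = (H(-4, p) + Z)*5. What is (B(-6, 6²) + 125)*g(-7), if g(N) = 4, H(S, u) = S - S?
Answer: 1220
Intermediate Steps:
H(S, u) = 0
B(p, Z) = 5*Z (B(p, Z) = (0 + Z)*5 = Z*5 = 5*Z)
(B(-6, 6²) + 125)*g(-7) = (5*6² + 125)*4 = (5*36 + 125)*4 = (180 + 125)*4 = 305*4 = 1220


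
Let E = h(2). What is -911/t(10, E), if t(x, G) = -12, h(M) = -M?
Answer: 911/12 ≈ 75.917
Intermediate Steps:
E = -2 (E = -1*2 = -2)
-911/t(10, E) = -911/(-12) = -911*(-1/12) = 911/12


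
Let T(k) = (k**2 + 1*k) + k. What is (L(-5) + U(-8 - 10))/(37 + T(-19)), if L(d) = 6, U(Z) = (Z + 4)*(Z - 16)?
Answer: 241/180 ≈ 1.3389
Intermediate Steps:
T(k) = k**2 + 2*k (T(k) = (k**2 + k) + k = (k + k**2) + k = k**2 + 2*k)
U(Z) = (-16 + Z)*(4 + Z) (U(Z) = (4 + Z)*(-16 + Z) = (-16 + Z)*(4 + Z))
(L(-5) + U(-8 - 10))/(37 + T(-19)) = (6 + (-64 + (-8 - 10)**2 - 12*(-8 - 10)))/(37 - 19*(2 - 19)) = (6 + (-64 + (-18)**2 - 12*(-18)))/(37 - 19*(-17)) = (6 + (-64 + 324 + 216))/(37 + 323) = (6 + 476)/360 = 482*(1/360) = 241/180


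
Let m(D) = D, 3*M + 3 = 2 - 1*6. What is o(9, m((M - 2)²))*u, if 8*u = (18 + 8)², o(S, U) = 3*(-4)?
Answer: -1014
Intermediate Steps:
M = -7/3 (M = -1 + (2 - 1*6)/3 = -1 + (2 - 6)/3 = -1 + (⅓)*(-4) = -1 - 4/3 = -7/3 ≈ -2.3333)
o(S, U) = -12
u = 169/2 (u = (18 + 8)²/8 = (⅛)*26² = (⅛)*676 = 169/2 ≈ 84.500)
o(9, m((M - 2)²))*u = -12*169/2 = -1014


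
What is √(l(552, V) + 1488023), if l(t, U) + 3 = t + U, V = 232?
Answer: 2*√372201 ≈ 1220.2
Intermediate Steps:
l(t, U) = -3 + U + t (l(t, U) = -3 + (t + U) = -3 + (U + t) = -3 + U + t)
√(l(552, V) + 1488023) = √((-3 + 232 + 552) + 1488023) = √(781 + 1488023) = √1488804 = 2*√372201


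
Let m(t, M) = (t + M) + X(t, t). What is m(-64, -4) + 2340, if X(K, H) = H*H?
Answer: 6368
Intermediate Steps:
X(K, H) = H²
m(t, M) = M + t + t² (m(t, M) = (t + M) + t² = (M + t) + t² = M + t + t²)
m(-64, -4) + 2340 = (-4 - 64 + (-64)²) + 2340 = (-4 - 64 + 4096) + 2340 = 4028 + 2340 = 6368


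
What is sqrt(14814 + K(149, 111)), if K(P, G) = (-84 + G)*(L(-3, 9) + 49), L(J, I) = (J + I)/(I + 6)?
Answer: 3*sqrt(44855)/5 ≈ 127.07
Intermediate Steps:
L(J, I) = (I + J)/(6 + I)
K(P, G) = -20748/5 + 247*G/5 (K(P, G) = (-84 + G)*((9 - 3)/(6 + 9) + 49) = (-84 + G)*(6/15 + 49) = (-84 + G)*((1/15)*6 + 49) = (-84 + G)*(2/5 + 49) = (-84 + G)*(247/5) = -20748/5 + 247*G/5)
sqrt(14814 + K(149, 111)) = sqrt(14814 + (-20748/5 + (247/5)*111)) = sqrt(14814 + (-20748/5 + 27417/5)) = sqrt(14814 + 6669/5) = sqrt(80739/5) = 3*sqrt(44855)/5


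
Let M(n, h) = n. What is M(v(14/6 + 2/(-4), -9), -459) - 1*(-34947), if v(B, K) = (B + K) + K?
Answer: 209585/6 ≈ 34931.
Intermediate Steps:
v(B, K) = B + 2*K
M(v(14/6 + 2/(-4), -9), -459) - 1*(-34947) = ((14/6 + 2/(-4)) + 2*(-9)) - 1*(-34947) = ((14*(⅙) + 2*(-¼)) - 18) + 34947 = ((7/3 - ½) - 18) + 34947 = (11/6 - 18) + 34947 = -97/6 + 34947 = 209585/6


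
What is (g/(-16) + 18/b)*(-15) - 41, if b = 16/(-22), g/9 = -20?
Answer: 323/2 ≈ 161.50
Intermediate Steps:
g = -180 (g = 9*(-20) = -180)
b = -8/11 (b = 16*(-1/22) = -8/11 ≈ -0.72727)
(g/(-16) + 18/b)*(-15) - 41 = (-180/(-16) + 18/(-8/11))*(-15) - 41 = (-180*(-1/16) + 18*(-11/8))*(-15) - 41 = (45/4 - 99/4)*(-15) - 41 = -27/2*(-15) - 41 = 405/2 - 41 = 323/2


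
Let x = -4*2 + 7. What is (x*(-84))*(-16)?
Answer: -1344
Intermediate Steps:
x = -1 (x = -8 + 7 = -1)
(x*(-84))*(-16) = -1*(-84)*(-16) = 84*(-16) = -1344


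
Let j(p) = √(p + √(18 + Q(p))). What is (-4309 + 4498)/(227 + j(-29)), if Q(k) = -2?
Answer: 42903/51554 - 945*I/51554 ≈ 0.8322 - 0.01833*I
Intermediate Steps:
j(p) = √(4 + p) (j(p) = √(p + √(18 - 2)) = √(p + √16) = √(p + 4) = √(4 + p))
(-4309 + 4498)/(227 + j(-29)) = (-4309 + 4498)/(227 + √(4 - 29)) = 189/(227 + √(-25)) = 189/(227 + 5*I) = 189*((227 - 5*I)/51554) = 189*(227 - 5*I)/51554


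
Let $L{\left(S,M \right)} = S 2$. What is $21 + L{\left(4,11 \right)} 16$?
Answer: $149$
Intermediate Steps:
$L{\left(S,M \right)} = 2 S$
$21 + L{\left(4,11 \right)} 16 = 21 + 2 \cdot 4 \cdot 16 = 21 + 8 \cdot 16 = 21 + 128 = 149$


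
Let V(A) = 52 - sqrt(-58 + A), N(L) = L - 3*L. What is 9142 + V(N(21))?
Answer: 9194 - 10*I ≈ 9194.0 - 10.0*I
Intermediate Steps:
N(L) = -2*L
9142 + V(N(21)) = 9142 + (52 - sqrt(-58 - 2*21)) = 9142 + (52 - sqrt(-58 - 42)) = 9142 + (52 - sqrt(-100)) = 9142 + (52 - 10*I) = 9194 - 10*I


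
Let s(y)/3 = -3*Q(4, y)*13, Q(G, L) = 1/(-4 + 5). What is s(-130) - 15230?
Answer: -15347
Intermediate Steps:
Q(G, L) = 1 (Q(G, L) = 1/1 = 1)
s(y) = -117 (s(y) = 3*(-3*1*13) = 3*(-3*13) = 3*(-39) = -117)
s(-130) - 15230 = -117 - 15230 = -15347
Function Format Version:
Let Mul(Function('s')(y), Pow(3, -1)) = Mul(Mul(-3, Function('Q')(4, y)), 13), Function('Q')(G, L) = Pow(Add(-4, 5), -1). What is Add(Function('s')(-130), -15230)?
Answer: -15347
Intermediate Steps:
Function('Q')(G, L) = 1 (Function('Q')(G, L) = Pow(1, -1) = 1)
Function('s')(y) = -117 (Function('s')(y) = Mul(3, Mul(Mul(-3, 1), 13)) = Mul(3, Mul(-3, 13)) = Mul(3, -39) = -117)
Add(Function('s')(-130), -15230) = Add(-117, -15230) = -15347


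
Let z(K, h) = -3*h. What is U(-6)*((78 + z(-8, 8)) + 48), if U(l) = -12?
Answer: -1224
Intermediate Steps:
U(-6)*((78 + z(-8, 8)) + 48) = -12*((78 - 3*8) + 48) = -12*((78 - 24) + 48) = -12*(54 + 48) = -12*102 = -1224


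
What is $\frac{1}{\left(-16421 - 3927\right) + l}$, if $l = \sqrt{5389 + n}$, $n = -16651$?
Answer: $- \frac{10174}{207026183} - \frac{i \sqrt{11262}}{414052366} \approx -4.9144 \cdot 10^{-5} - 2.563 \cdot 10^{-7} i$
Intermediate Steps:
$l = i \sqrt{11262}$ ($l = \sqrt{5389 - 16651} = \sqrt{-11262} = i \sqrt{11262} \approx 106.12 i$)
$\frac{1}{\left(-16421 - 3927\right) + l} = \frac{1}{\left(-16421 - 3927\right) + i \sqrt{11262}} = \frac{1}{-20348 + i \sqrt{11262}}$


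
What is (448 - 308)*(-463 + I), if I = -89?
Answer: -77280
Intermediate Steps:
(448 - 308)*(-463 + I) = (448 - 308)*(-463 - 89) = 140*(-552) = -77280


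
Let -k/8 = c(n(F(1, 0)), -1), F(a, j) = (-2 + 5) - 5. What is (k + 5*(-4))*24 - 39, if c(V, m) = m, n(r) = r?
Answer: -327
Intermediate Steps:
F(a, j) = -2 (F(a, j) = 3 - 5 = -2)
k = 8 (k = -8*(-1) = 8)
(k + 5*(-4))*24 - 39 = (8 + 5*(-4))*24 - 39 = (8 - 20)*24 - 39 = -12*24 - 39 = -288 - 39 = -327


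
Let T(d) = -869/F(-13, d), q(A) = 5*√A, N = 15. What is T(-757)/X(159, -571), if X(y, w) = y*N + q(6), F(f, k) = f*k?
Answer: -138171/3731756405 + 869*√6/11195269215 ≈ -3.6836e-5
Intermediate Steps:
X(y, w) = 5*√6 + 15*y (X(y, w) = y*15 + 5*√6 = 15*y + 5*√6 = 5*√6 + 15*y)
T(d) = 869/(13*d) (T(d) = -869*(-1/(13*d)) = -(-869)/(13*d) = 869/(13*d))
T(-757)/X(159, -571) = ((869/13)/(-757))/(5*√6 + 15*159) = ((869/13)*(-1/757))/(5*√6 + 2385) = -869/(9841*(2385 + 5*√6))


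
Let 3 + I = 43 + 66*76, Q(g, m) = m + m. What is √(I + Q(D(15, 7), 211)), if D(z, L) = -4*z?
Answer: √5478 ≈ 74.014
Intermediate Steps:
Q(g, m) = 2*m
I = 5056 (I = -3 + (43 + 66*76) = -3 + (43 + 5016) = -3 + 5059 = 5056)
√(I + Q(D(15, 7), 211)) = √(5056 + 2*211) = √(5056 + 422) = √5478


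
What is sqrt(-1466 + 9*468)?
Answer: sqrt(2746) ≈ 52.402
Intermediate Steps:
sqrt(-1466 + 9*468) = sqrt(-1466 + 4212) = sqrt(2746)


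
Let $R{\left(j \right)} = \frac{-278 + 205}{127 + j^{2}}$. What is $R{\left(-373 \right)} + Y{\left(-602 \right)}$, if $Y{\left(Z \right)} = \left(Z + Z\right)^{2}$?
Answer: $\frac{201867725623}{139256} \approx 1.4496 \cdot 10^{6}$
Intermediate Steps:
$R{\left(j \right)} = - \frac{73}{127 + j^{2}}$
$Y{\left(Z \right)} = 4 Z^{2}$ ($Y{\left(Z \right)} = \left(2 Z\right)^{2} = 4 Z^{2}$)
$R{\left(-373 \right)} + Y{\left(-602 \right)} = - \frac{73}{127 + \left(-373\right)^{2}} + 4 \left(-602\right)^{2} = - \frac{73}{127 + 139129} + 4 \cdot 362404 = - \frac{73}{139256} + 1449616 = \frac{201867725623}{139256}$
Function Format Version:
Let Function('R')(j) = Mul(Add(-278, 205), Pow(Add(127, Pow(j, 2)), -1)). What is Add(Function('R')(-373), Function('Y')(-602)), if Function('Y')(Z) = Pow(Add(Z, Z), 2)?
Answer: Rational(201867725623, 139256) ≈ 1.4496e+6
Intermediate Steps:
Function('R')(j) = Mul(-73, Pow(Add(127, Pow(j, 2)), -1))
Function('Y')(Z) = Mul(4, Pow(Z, 2)) (Function('Y')(Z) = Pow(Mul(2, Z), 2) = Mul(4, Pow(Z, 2)))
Add(Function('R')(-373), Function('Y')(-602)) = Add(Mul(-73, Pow(Add(127, Pow(-373, 2)), -1)), Mul(4, Pow(-602, 2))) = Add(Mul(-73, Pow(Add(127, 139129), -1)), Mul(4, 362404)) = Add(Mul(-73, Pow(139256, -1)), 1449616) = Add(Mul(-73, Rational(1, 139256)), 1449616) = Add(Rational(-73, 139256), 1449616) = Rational(201867725623, 139256)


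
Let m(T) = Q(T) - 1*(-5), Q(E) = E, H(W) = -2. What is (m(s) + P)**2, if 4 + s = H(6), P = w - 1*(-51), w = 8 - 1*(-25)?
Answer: 6889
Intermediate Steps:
w = 33 (w = 8 + 25 = 33)
P = 84 (P = 33 - 1*(-51) = 33 + 51 = 84)
s = -6 (s = -4 - 2 = -6)
m(T) = 5 + T (m(T) = T - 1*(-5) = T + 5 = 5 + T)
(m(s) + P)**2 = ((5 - 6) + 84)**2 = (-1 + 84)**2 = 83**2 = 6889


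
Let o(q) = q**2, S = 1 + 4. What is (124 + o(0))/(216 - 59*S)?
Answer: -124/79 ≈ -1.5696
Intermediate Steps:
S = 5
(124 + o(0))/(216 - 59*S) = (124 + 0**2)/(216 - 59*5) = (124 + 0)/(216 - 295) = 124/(-79) = 124*(-1/79) = -124/79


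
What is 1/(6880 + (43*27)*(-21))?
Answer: -1/17501 ≈ -5.7140e-5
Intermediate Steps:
1/(6880 + (43*27)*(-21)) = 1/(6880 + 1161*(-21)) = 1/(6880 - 24381) = 1/(-17501) = -1/17501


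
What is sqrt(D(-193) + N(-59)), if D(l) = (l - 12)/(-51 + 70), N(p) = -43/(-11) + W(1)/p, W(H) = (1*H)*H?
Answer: I*sqrt(1048763881)/12331 ≈ 2.6263*I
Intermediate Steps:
W(H) = H**2 (W(H) = H*H = H**2)
N(p) = 43/11 + 1/p (N(p) = -43/(-11) + 1**2/p = -43*(-1/11) + 1/p = 43/11 + 1/p)
D(l) = -12/19 + l/19 (D(l) = (-12 + l)/19 = (-12 + l)*(1/19) = -12/19 + l/19)
sqrt(D(-193) + N(-59)) = sqrt((-12/19 + (1/19)*(-193)) + (43/11 + 1/(-59))) = sqrt((-12/19 - 193/19) + (43/11 - 1/59)) = sqrt(-205/19 + 2526/649) = sqrt(-85051/12331) = I*sqrt(1048763881)/12331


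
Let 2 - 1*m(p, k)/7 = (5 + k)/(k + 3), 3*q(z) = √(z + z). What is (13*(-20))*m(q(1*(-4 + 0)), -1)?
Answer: 0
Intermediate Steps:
q(z) = √2*√z/3 (q(z) = √(z + z)/3 = √(2*z)/3 = (√2*√z)/3 = √2*√z/3)
m(p, k) = 14 - 7*(5 + k)/(3 + k) (m(p, k) = 14 - 7*(5 + k)/(k + 3) = 14 - 7*(5 + k)/(3 + k))
(13*(-20))*m(q(1*(-4 + 0)), -1) = (13*(-20))*(7*(1 - 1)/(3 - 1)) = -1820*0/2 = -260*0 = 0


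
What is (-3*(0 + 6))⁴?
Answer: 104976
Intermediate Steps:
(-3*(0 + 6))⁴ = (-3*6)⁴ = (-18)⁴ = 104976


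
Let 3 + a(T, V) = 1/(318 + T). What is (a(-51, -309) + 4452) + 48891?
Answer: 14241781/267 ≈ 53340.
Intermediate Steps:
a(T, V) = -3 + 1/(318 + T)
(a(-51, -309) + 4452) + 48891 = ((-953 - 3*(-51))/(318 - 51) + 4452) + 48891 = ((-953 + 153)/267 + 4452) + 48891 = ((1/267)*(-800) + 4452) + 48891 = (-800/267 + 4452) + 48891 = 1187884/267 + 48891 = 14241781/267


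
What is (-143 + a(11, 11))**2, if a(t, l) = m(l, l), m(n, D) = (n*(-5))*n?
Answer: 559504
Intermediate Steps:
m(n, D) = -5*n**2 (m(n, D) = (-5*n)*n = -5*n**2)
a(t, l) = -5*l**2
(-143 + a(11, 11))**2 = (-143 - 5*11**2)**2 = (-143 - 5*121)**2 = (-143 - 605)**2 = (-748)**2 = 559504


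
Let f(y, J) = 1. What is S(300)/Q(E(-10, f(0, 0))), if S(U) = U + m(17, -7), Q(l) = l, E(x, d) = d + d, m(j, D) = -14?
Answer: 143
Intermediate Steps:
E(x, d) = 2*d
S(U) = -14 + U (S(U) = U - 14 = -14 + U)
S(300)/Q(E(-10, f(0, 0))) = (-14 + 300)/((2*1)) = 286/2 = 286*(½) = 143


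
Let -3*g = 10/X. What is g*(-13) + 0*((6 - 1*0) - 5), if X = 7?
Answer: 130/21 ≈ 6.1905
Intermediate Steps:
g = -10/21 (g = -10/(3*7) = -⅓*10/7 = -10/21 ≈ -0.47619)
g*(-13) + 0*((6 - 1*0) - 5) = -10/21*(-13) + 0*((6 - 1*0) - 5) = 130/21 + 0*((6 + 0) - 5) = 130/21 + 0*(6 - 5) = 130/21 + 0*1 = 130/21 + 0 = 130/21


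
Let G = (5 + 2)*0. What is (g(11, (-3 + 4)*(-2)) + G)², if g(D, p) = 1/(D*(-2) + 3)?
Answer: 1/361 ≈ 0.0027701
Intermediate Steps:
g(D, p) = 1/(3 - 2*D) (g(D, p) = 1/(-2*D + 3) = 1/(3 - 2*D))
G = 0 (G = 7*0 = 0)
(g(11, (-3 + 4)*(-2)) + G)² = (-1/(-3 + 2*11) + 0)² = (-1/(-3 + 22) + 0)² = (-1/19 + 0)² = (-1/19)² = 1/361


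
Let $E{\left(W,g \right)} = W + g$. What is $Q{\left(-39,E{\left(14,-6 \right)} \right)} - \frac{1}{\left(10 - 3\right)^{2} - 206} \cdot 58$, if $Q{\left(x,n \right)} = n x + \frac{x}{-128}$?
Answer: $- \frac{6256405}{20096} \approx -311.33$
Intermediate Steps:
$Q{\left(x,n \right)} = - \frac{x}{128} + n x$ ($Q{\left(x,n \right)} = n x + x \left(- \frac{1}{128}\right) = n x - \frac{x}{128} = - \frac{x}{128} + n x$)
$Q{\left(-39,E{\left(14,-6 \right)} \right)} - \frac{1}{\left(10 - 3\right)^{2} - 206} \cdot 58 = - 39 \left(- \frac{1}{128} + \left(14 - 6\right)\right) - \frac{1}{\left(10 - 3\right)^{2} - 206} \cdot 58 = - 39 \left(- \frac{1}{128} + 8\right) - \frac{1}{7^{2} - 206} \cdot 58 = \left(-39\right) \frac{1023}{128} - \frac{1}{49 - 206} \cdot 58 = - \frac{39897}{128} - \frac{1}{-157} \cdot 58 = - \frac{39897}{128} - \left(- \frac{1}{157}\right) 58 = - \frac{39897}{128} - - \frac{58}{157} = - \frac{39897}{128} + \frac{58}{157} = - \frac{6256405}{20096}$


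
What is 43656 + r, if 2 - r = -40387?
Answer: 84045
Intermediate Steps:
r = 40389 (r = 2 - 1*(-40387) = 2 + 40387 = 40389)
43656 + r = 43656 + 40389 = 84045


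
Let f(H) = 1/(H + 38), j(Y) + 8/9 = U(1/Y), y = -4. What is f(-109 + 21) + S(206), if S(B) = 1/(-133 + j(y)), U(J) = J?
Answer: -6629/241450 ≈ -0.027455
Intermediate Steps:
j(Y) = -8/9 + 1/Y
f(H) = 1/(38 + H)
S(B) = -36/4829 (S(B) = 1/(-133 + (-8/9 + 1/(-4))) = 1/(-133 + (-8/9 - ¼)) = 1/(-133 - 41/36) = 1/(-4829/36) = -36/4829)
f(-109 + 21) + S(206) = 1/(38 + (-109 + 21)) - 36/4829 = 1/(38 - 88) - 36/4829 = 1/(-50) - 36/4829 = -1/50 - 36/4829 = -6629/241450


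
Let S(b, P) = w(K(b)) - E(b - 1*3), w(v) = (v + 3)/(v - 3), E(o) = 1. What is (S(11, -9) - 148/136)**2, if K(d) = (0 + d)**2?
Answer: 4330561/4024036 ≈ 1.0762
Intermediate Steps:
K(d) = d**2
w(v) = (3 + v)/(-3 + v)
S(b, P) = -1 + (3 + b**2)/(-3 + b**2) (S(b, P) = (3 + b**2)/(-3 + b**2) - 1*1 = (3 + b**2)/(-3 + b**2) - 1 = -1 + (3 + b**2)/(-3 + b**2))
(S(11, -9) - 148/136)**2 = (6/(-3 + 11**2) - 148/136)**2 = (6/(-3 + 121) - 148*1/136)**2 = (6/118 - 37/34)**2 = (6*(1/118) - 37/34)**2 = (3/59 - 37/34)**2 = (-2081/2006)**2 = 4330561/4024036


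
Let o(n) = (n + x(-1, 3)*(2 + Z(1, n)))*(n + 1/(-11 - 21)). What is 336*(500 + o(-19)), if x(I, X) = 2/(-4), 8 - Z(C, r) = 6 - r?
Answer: 966147/4 ≈ 2.4154e+5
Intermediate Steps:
Z(C, r) = 2 + r (Z(C, r) = 8 - (6 - r) = 8 + (-6 + r) = 2 + r)
x(I, X) = -½ (x(I, X) = 2*(-¼) = -½)
o(n) = (-2 + n/2)*(-1/32 + n) (o(n) = (n - (2 + (2 + n))/2)*(n + 1/(-11 - 21)) = (n - (4 + n)/2)*(n + 1/(-32)) = (n + (-2 - n/2))*(n - 1/32) = (-2 + n/2)*(-1/32 + n))
336*(500 + o(-19)) = 336*(500 + (1/16 + (½)*(-19)² - 129/64*(-19))) = 336*(500 + (1/16 + (½)*361 + 2451/64)) = 336*(500 + (1/16 + 361/2 + 2451/64)) = 336*(500 + 14007/64) = 336*(46007/64) = 966147/4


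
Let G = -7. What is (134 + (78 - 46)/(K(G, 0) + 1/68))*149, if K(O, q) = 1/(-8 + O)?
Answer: -3805162/53 ≈ -71796.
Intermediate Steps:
(134 + (78 - 46)/(K(G, 0) + 1/68))*149 = (134 + (78 - 46)/(1/(-8 - 7) + 1/68))*149 = (134 + 32/(1/(-15) + 1/68))*149 = (134 + 32/(-1/15 + 1/68))*149 = (134 + 32/(-53/1020))*149 = (134 + 32*(-1020/53))*149 = (134 - 32640/53)*149 = -25538/53*149 = -3805162/53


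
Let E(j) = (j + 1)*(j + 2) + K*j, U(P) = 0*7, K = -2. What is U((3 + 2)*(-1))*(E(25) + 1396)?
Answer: 0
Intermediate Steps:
U(P) = 0
E(j) = -2*j + (1 + j)*(2 + j) (E(j) = (j + 1)*(j + 2) - 2*j = (1 + j)*(2 + j) - 2*j = -2*j + (1 + j)*(2 + j))
U((3 + 2)*(-1))*(E(25) + 1396) = 0*((2 + 25 + 25**2) + 1396) = 0*((2 + 25 + 625) + 1396) = 0*(652 + 1396) = 0*2048 = 0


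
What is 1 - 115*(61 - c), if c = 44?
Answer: -1954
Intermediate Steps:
1 - 115*(61 - c) = 1 - 115*(61 - 1*44) = 1 - 115*(61 - 44) = 1 - 115*17 = 1 - 1955 = -1954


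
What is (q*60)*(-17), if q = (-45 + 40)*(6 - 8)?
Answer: -10200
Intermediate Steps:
q = 10 (q = -5*(-2) = 10)
(q*60)*(-17) = (10*60)*(-17) = 600*(-17) = -10200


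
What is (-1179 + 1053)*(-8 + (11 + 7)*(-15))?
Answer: 35028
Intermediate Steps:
(-1179 + 1053)*(-8 + (11 + 7)*(-15)) = -126*(-8 + 18*(-15)) = -126*(-8 - 270) = -126*(-278) = 35028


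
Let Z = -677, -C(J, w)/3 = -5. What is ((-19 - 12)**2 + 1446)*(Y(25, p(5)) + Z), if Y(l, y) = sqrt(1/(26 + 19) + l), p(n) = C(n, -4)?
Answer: -1629539 + 2407*sqrt(5630)/15 ≈ -1.6175e+6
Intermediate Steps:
C(J, w) = 15 (C(J, w) = -3*(-5) = 15)
p(n) = 15
Y(l, y) = sqrt(1/45 + l)
((-19 - 12)**2 + 1446)*(Y(25, p(5)) + Z) = ((-19 - 12)**2 + 1446)*(sqrt(5 + 225*25)/15 - 677) = ((-31)**2 + 1446)*(sqrt(5 + 5625)/15 - 677) = (961 + 1446)*(sqrt(5630)/15 - 677) = 2407*(-677 + sqrt(5630)/15) = -1629539 + 2407*sqrt(5630)/15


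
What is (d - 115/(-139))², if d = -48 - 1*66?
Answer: 247464361/19321 ≈ 12808.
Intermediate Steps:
d = -114 (d = -48 - 66 = -114)
(d - 115/(-139))² = (-114 - 115/(-139))² = (-114 - 115*(-1/139))² = (-114 + 115/139)² = (-15731/139)² = 247464361/19321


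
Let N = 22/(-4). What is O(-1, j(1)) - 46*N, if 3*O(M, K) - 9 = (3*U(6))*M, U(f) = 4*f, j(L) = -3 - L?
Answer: 232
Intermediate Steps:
N = -11/2 (N = 22*(-¼) = -11/2 ≈ -5.5000)
O(M, K) = 3 + 24*M (O(M, K) = 3 + ((3*(4*6))*M)/3 = 3 + ((3*24)*M)/3 = 3 + (72*M)/3 = 3 + 24*M)
O(-1, j(1)) - 46*N = (3 + 24*(-1)) - 46*(-11/2) = (3 - 24) + 253 = -21 + 253 = 232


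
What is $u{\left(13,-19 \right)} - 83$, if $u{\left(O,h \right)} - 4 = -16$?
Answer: $-95$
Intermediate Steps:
$u{\left(O,h \right)} = -12$ ($u{\left(O,h \right)} = 4 - 16 = -12$)
$u{\left(13,-19 \right)} - 83 = -12 - 83 = -95$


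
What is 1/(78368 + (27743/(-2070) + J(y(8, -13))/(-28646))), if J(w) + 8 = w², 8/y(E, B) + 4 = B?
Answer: 8568448290/671377320013579 ≈ 1.2762e-5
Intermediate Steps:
y(E, B) = 8/(-4 + B)
J(w) = -8 + w²
1/(78368 + (27743/(-2070) + J(y(8, -13))/(-28646))) = 1/(78368 + (27743/(-2070) + (-8 + (8/(-4 - 13))²)/(-28646))) = 1/(78368 + (27743*(-1/2070) + (-8 + (8/(-17))²)*(-1/28646))) = 1/(78368 + (-27743/2070 + (-8 + (8*(-1/17))²)*(-1/28646))) = 1/(78368 + (-27743/2070 + (-8 + (-8/17)²)*(-1/28646))) = 1/(78368 + (-27743/2070 + (-8 + 64/289)*(-1/28646))) = 1/(78368 + (-27743/2070 - 2248/289*(-1/28646))) = 1/(78368 + (-27743/2070 + 1124/4139347)) = 1/(78368 - 114835577141/8568448290) = 1/(671377320013579/8568448290) = 8568448290/671377320013579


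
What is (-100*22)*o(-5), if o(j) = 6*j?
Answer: 66000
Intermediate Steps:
(-100*22)*o(-5) = (-100*22)*(6*(-5)) = -2200*(-30) = 66000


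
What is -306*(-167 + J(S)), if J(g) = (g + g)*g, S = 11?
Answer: -22950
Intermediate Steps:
J(g) = 2*g² (J(g) = (2*g)*g = 2*g²)
-306*(-167 + J(S)) = -306*(-167 + 2*11²) = -306*(-167 + 2*121) = -306*(-167 + 242) = -306*75 = -22950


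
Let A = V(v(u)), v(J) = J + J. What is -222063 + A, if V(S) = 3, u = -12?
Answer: -222060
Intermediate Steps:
v(J) = 2*J
A = 3
-222063 + A = -222063 + 3 = -222060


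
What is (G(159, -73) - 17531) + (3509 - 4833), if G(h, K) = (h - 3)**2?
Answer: 5481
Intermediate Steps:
G(h, K) = (-3 + h)**2
(G(159, -73) - 17531) + (3509 - 4833) = ((-3 + 159)**2 - 17531) + (3509 - 4833) = (156**2 - 17531) - 1324 = (24336 - 17531) - 1324 = 6805 - 1324 = 5481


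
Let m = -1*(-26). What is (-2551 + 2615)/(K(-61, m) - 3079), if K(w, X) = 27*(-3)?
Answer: -8/395 ≈ -0.020253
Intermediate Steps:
m = 26
K(w, X) = -81
(-2551 + 2615)/(K(-61, m) - 3079) = (-2551 + 2615)/(-81 - 3079) = 64/(-3160) = 64*(-1/3160) = -8/395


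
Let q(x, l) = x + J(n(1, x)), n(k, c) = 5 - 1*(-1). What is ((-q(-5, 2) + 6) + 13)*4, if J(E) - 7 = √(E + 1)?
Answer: 68 - 4*√7 ≈ 57.417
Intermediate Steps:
n(k, c) = 6 (n(k, c) = 5 + 1 = 6)
J(E) = 7 + √(1 + E) (J(E) = 7 + √(E + 1) = 7 + √(1 + E))
q(x, l) = 7 + x + √7 (q(x, l) = x + (7 + √(1 + 6)) = x + (7 + √7) = 7 + x + √7)
((-q(-5, 2) + 6) + 13)*4 = ((-(7 - 5 + √7) + 6) + 13)*4 = ((-(2 + √7) + 6) + 13)*4 = (((-2 - √7) + 6) + 13)*4 = ((4 - √7) + 13)*4 = (17 - √7)*4 = 68 - 4*√7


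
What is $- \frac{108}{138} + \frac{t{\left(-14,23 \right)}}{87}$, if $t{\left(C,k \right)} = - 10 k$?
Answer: $- \frac{6856}{2001} \approx -3.4263$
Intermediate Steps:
$- \frac{108}{138} + \frac{t{\left(-14,23 \right)}}{87} = - \frac{108}{138} + \frac{\left(-10\right) 23}{87} = \left(-108\right) \frac{1}{138} - \frac{230}{87} = - \frac{18}{23} - \frac{230}{87} = - \frac{6856}{2001}$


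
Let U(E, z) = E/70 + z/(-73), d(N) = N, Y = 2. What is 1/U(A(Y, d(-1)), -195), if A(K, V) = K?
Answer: 2555/6898 ≈ 0.37040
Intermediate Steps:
U(E, z) = -z/73 + E/70 (U(E, z) = E*(1/70) + z*(-1/73) = E/70 - z/73 = -z/73 + E/70)
1/U(A(Y, d(-1)), -195) = 1/(-1/73*(-195) + (1/70)*2) = 1/(195/73 + 1/35) = 1/(6898/2555) = 2555/6898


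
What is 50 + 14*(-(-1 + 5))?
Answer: -6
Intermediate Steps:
50 + 14*(-(-1 + 5)) = 50 + 14*(-1*4) = 50 + 14*(-4) = 50 - 56 = -6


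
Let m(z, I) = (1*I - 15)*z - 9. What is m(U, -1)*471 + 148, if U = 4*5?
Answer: -154811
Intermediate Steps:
U = 20
m(z, I) = -9 + z*(-15 + I) (m(z, I) = (I - 15)*z - 9 = (-15 + I)*z - 9 = z*(-15 + I) - 9 = -9 + z*(-15 + I))
m(U, -1)*471 + 148 = (-9 - 15*20 - 1*20)*471 + 148 = (-9 - 300 - 20)*471 + 148 = -329*471 + 148 = -154959 + 148 = -154811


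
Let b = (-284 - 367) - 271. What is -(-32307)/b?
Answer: -32307/922 ≈ -35.040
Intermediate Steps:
b = -922 (b = -651 - 271 = -922)
-(-32307)/b = -(-32307)/(-922) = -(-32307)*(-1)/922 = -33*979/922 = -32307/922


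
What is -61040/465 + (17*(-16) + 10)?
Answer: -36574/93 ≈ -393.27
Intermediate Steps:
-61040/465 + (17*(-16) + 10) = -61040/465 + (-272 + 10) = -872*14/93 - 262 = -12208/93 - 262 = -36574/93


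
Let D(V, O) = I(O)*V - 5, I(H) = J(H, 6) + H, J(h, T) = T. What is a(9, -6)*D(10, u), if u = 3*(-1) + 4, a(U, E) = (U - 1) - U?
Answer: -65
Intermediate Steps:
a(U, E) = -1 (a(U, E) = (-1 + U) - U = -1)
I(H) = 6 + H
u = 1 (u = -3 + 4 = 1)
D(V, O) = -5 + V*(6 + O) (D(V, O) = (6 + O)*V - 5 = V*(6 + O) - 5 = -5 + V*(6 + O))
a(9, -6)*D(10, u) = -(-5 + 10*(6 + 1)) = -(-5 + 10*7) = -(-5 + 70) = -1*65 = -65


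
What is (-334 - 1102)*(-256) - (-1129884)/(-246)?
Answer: 14883942/41 ≈ 3.6302e+5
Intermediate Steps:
(-334 - 1102)*(-256) - (-1129884)/(-246) = -1436*(-256) - (-1129884)*(-1)/246 = 367616 - 13451*14/41 = 367616 - 188314/41 = 14883942/41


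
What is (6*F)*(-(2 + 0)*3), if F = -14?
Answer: 504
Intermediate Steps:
(6*F)*(-(2 + 0)*3) = (6*(-14))*(-(2 + 0)*3) = -84*(-1*2)*3 = -(-168)*3 = -84*(-6) = 504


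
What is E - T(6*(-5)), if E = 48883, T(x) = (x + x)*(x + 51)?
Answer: 50143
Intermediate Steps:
T(x) = 2*x*(51 + x) (T(x) = (2*x)*(51 + x) = 2*x*(51 + x))
E - T(6*(-5)) = 48883 - 2*6*(-5)*(51 + 6*(-5)) = 48883 - 2*(-30)*(51 - 30) = 48883 - 2*(-30)*21 = 48883 - 1*(-1260) = 48883 + 1260 = 50143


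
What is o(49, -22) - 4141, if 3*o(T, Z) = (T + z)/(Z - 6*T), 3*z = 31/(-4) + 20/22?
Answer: -518194343/125136 ≈ -4141.0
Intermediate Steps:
z = -301/132 (z = (31/(-4) + 20/22)/3 = (31*(-¼) + 20*(1/22))/3 = (-31/4 + 10/11)/3 = (⅓)*(-301/44) = -301/132 ≈ -2.2803)
o(T, Z) = (-301/132 + T)/(3*(Z - 6*T)) (o(T, Z) = ((T - 301/132)/(Z - 6*T))/3 = ((-301/132 + T)/(Z - 6*T))/3 = (-301/132 + T)/(3*(Z - 6*T)))
o(49, -22) - 4141 = (301 - 132*49)/(396*(-1*(-22) + 6*49)) - 4141 = (301 - 6468)/(396*(22 + 294)) - 4141 = (1/396)*(-6167)/316 - 4141 = (1/396)*(1/316)*(-6167) - 4141 = -6167/125136 - 4141 = -518194343/125136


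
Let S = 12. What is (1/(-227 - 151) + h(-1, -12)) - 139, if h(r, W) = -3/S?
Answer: -105275/756 ≈ -139.25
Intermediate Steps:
h(r, W) = -¼ (h(r, W) = -3/12 = -3*1/12 = -¼)
(1/(-227 - 151) + h(-1, -12)) - 139 = (1/(-227 - 151) - ¼) - 139 = (1/(-378) - ¼) - 139 = (-1/378 - ¼) - 139 = -191/756 - 139 = -105275/756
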